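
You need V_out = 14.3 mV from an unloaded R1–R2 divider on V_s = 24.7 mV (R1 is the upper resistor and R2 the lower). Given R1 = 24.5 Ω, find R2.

R2 ≈ 33.7 Ω

The divider ratio is R2/(R1+R2) = 14.3/24.7 = 0.5789.
So R2 = R1 · V_out/(V_s − V_out) = 24.5 × 14.3/(24.7 − 14.3) = 24.5 × 1.375 = 33.69 Ω.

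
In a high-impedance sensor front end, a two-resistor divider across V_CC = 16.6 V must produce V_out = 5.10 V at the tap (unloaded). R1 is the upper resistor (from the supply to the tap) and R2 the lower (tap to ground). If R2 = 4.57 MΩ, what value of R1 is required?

The divider ratio is R2/(R1+R2) = 5.10/16.6 = 0.3072.
R1 = R2·(1/k − 1) = 4.57 × 2.255 = 10.30 MΩ.

R1 ≈ 10.3 MΩ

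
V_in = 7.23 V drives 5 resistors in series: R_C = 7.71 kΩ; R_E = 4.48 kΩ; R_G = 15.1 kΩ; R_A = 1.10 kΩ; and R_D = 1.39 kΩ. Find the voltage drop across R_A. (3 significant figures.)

V ≈ 0.267 V

Series total: ΣR = 7.71 + 4.48 + 15.1 + 1.10 + 1.39 = 29.78 kΩ.
By the voltage-divider rule, V = 7.23 × 1.100/29.78 = 0.2671 V.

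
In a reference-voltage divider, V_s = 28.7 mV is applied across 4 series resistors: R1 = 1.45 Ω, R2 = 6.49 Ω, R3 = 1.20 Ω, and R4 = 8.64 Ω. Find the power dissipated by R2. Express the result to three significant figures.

The common current is I = 28.7/17.78 = 1.614 mA.
V(R2) = I·R = 10.48 mV; P = V·I = 10.48 × 1.614 = 16.91 µW.

P ≈ 16.9 µW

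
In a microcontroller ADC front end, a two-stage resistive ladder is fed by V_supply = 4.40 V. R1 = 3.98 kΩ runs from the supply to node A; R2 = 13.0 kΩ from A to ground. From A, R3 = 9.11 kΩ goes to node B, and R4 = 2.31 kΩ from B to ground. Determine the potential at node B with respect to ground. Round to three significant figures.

V_B ≈ 0.538 V

The second stage (R3 + R4 = 11.42 kΩ) loads node A in parallel with R2.
R2 ‖ (R3+R4) = 6.079 kΩ.
First divider: V_A = V_supply · 6.079/(3.98 + 6.079) = 2.659 V.
Then the unloaded second divider: V_B = V_A × R4/(R3+R4) = 2.659 × 0.2023 = 0.5379 V.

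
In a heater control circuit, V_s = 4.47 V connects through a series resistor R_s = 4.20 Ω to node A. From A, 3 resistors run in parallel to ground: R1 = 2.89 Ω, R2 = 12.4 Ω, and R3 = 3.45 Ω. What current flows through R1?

Parallel bank: R_p = 1/(1/2.89 + 1/12.4 + 1/3.45) = 1.396 Ω.
V_A by voltage divider: V_A = 4.47 × 1.396/(4.20 + 1.396) = 1.115 V.
Branch current I = V_A/R1 = 1.115/2.89 = 0.3858 A.

I ≈ 0.386 A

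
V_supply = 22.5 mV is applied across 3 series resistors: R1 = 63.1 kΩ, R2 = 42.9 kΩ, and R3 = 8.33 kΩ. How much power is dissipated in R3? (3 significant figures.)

P ≈ 0.323 nW

ΣR = 114.3 kΩ → I = 22.5/114.3 = 0.1968 µA.
P(R3) = I²·R3 = (0.1968)² × 8.33 = 0.3226 nW.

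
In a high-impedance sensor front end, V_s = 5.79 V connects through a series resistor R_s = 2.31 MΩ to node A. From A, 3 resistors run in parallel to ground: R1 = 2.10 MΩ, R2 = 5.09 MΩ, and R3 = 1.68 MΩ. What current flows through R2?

Combine the parallel branches: R_p = (1/2.10 + 1/5.09 + 1/1.68)⁻¹ = 0.7887 MΩ.
V_A = 5.79 × 0.7887/3.099 = 1.474 V.
Branch current I = V_A/R2 = 1.474/5.09 = 0.2895 µA.

I ≈ 0.290 µA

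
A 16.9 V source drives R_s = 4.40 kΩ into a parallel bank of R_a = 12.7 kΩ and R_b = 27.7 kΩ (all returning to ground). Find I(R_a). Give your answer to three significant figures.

I ≈ 0.884 mA

Combine the parallel branches: R_p = (1/12.7 + 1/27.7)⁻¹ = 8.708 kΩ.
V_A by voltage divider: V_A = 16.9 × 8.708/(4.40 + 8.708) = 11.23 V.
I(R_a) = V_A / R_a = 11.23/12.7 = 0.8840 mA.
(Equivalently: I_total = 1.289 mA, then current-divider fraction G_k/ΣG = 0.6856.)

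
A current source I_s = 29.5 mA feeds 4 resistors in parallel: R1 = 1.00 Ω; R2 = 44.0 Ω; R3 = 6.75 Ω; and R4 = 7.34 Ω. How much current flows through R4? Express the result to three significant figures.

Total conductance ΣG = 1/1.00 + 1/44.0 + 1/6.75 + 1/7.34 = 1.307 (units of 1/Ω).
Current divider: I(R4) = I_s · G_k/ΣG = 29.5 × (0.1362/1.307) = 29.5 × 0.1042 = 3.075 mA.

I ≈ 3.07 mA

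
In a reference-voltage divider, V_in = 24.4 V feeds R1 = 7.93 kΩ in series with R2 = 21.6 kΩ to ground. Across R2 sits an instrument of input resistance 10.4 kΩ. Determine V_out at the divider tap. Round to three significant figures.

V_out ≈ 11.5 V

The load sits in parallel with R2, giving an effective lower resistance R2' = R2·R_L/(R2+R_L) = 7.020 kΩ.
Now apply the divider: V_out = 24.4 × 0.4696 = 11.46 V.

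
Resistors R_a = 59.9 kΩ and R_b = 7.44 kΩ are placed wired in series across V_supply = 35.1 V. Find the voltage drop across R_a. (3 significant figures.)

V ≈ 31.2 V

Series total: ΣR = 59.9 + 7.44 = 67.34 kΩ.
Voltage divider: V = V_supply · (59.90 / 67.34) = 35.1 × 0.8895 = 31.22 V.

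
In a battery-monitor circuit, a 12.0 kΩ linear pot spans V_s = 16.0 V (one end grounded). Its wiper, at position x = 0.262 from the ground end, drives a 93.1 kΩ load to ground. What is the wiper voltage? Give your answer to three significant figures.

V_out ≈ 4.09 V

Lower segment x·R_p = 3.144 kΩ; upper segment (1−x)·R_p = 8.856 kΩ.
Lower segment in parallel with the load: 3.144 ‖ 93.1 = 3.041 kΩ.
Then V_out = V_s · 3.041/(8.856 + 3.041) = 4.090 V.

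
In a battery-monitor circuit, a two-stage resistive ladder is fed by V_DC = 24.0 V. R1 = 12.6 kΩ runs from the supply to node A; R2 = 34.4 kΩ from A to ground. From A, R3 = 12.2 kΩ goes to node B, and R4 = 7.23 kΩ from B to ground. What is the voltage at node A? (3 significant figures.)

Looking into the second stage from A: R3 + R4 = 19.43 kΩ appears in parallel with R2.
R2 ‖ (R3+R4) = 12.42 kΩ.
First divider: V_A = V_DC · 12.42/(12.6 + 12.42) = 11.91 V.

V_A ≈ 11.9 V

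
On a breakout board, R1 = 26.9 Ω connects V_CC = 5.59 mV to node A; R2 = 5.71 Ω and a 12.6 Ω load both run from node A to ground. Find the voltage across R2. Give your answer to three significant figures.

V_out ≈ 0.712 mV

The load sits in parallel with R2, giving an effective lower resistance R2' = R2·R_L/(R2+R_L) = 3.929 Ω.
Then V_out = V_CC · R2'/(R1 + R2') = 5.59 × 3.929/30.83 = 0.7125 mV.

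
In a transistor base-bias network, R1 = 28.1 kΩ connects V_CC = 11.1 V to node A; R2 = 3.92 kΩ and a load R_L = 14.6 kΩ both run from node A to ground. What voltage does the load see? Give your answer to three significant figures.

V_out ≈ 1.10 V

R2 ‖ R_L = (3.92 × 14.6)/(3.92 + 14.6) = 3.090 kΩ.
Then V_out = V_CC · R2'/(R1 + R2') = 11.1 × 3.090/31.19 = 1.100 V.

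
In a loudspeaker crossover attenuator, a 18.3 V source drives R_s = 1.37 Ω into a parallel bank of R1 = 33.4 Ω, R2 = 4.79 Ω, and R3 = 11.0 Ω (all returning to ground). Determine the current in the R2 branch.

I ≈ 2.63 A

Parallel bank: R_p = 1/(1/33.4 + 1/4.79 + 1/11.0) = 3.034 Ω.
Node voltage V_A = V_DC · R_p/(R_s + R_p) = 18.3 × 0.6889 = 12.61 V.
I(R2) = V_A / R2 = 12.61/4.79 = 2.632 A.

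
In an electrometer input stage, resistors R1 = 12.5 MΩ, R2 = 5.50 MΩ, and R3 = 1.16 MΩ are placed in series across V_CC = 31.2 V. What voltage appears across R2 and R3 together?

Total series resistance ΣR = 12.5 + 5.50 + 1.16 = 19.16 MΩ.
R_{R2..R3} = 5.50 + 1.16 = 6.660 MΩ.
V = V_CC · R/ΣR = 31.2 × 0.3476 = 10.85 V.

V ≈ 10.8 V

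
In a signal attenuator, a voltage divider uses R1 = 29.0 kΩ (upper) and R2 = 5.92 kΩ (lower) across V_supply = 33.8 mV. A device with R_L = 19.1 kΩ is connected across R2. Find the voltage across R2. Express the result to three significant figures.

R2 ‖ R_L = (5.92 × 19.1)/(5.92 + 19.1) = 4.519 kΩ.
Now apply the divider: V_out = 33.8 × 0.1348 = 4.557 mV.

V_out ≈ 4.56 mV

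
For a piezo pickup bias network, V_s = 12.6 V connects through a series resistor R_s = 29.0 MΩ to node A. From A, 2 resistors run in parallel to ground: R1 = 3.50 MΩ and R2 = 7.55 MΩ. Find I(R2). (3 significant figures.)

Parallel bank: R_p = 1/(1/3.50 + 1/7.55) = 2.391 MΩ.
V_A = 12.6 × 2.391/31.39 = 0.9599 V.
Branch current I = V_A/R2 = 0.9599/7.55 = 0.1271 µA.

I ≈ 0.127 µA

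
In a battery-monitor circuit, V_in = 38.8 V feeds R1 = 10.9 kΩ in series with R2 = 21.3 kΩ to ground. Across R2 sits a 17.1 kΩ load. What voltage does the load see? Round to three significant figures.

V_out ≈ 18.1 V

The load sits in parallel with R2, giving an effective lower resistance R2' = R2·R_L/(R2+R_L) = 9.485 kΩ.
Then V_out = V_in · R2'/(R1 + R2') = 38.8 × 9.485/20.39 = 18.05 V.
(Unloaded it would be 25.7 V; the load pulls it down.)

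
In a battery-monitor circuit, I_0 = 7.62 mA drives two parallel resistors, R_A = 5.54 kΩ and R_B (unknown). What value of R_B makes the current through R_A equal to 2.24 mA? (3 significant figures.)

The fraction through R_A equals R_B/(R_A+R_B).
With f = 0.2940, R_B = R_A · f/(1−f) = 5.54 × 0.4164 = 2.307 kΩ.

R_B ≈ 2.31 kΩ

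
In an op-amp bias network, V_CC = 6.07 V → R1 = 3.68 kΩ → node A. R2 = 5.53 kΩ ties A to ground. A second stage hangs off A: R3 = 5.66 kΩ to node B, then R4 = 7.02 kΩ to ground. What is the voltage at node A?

The second stage (R3 + R4 = 12.68 kΩ) loads node A in parallel with R2.
Effective lower resistance at A: R2 ‖ 12.68 = 3.851 kΩ.
So V_A = 6.07 × 0.5113 = 3.104 V.

V_A ≈ 3.10 V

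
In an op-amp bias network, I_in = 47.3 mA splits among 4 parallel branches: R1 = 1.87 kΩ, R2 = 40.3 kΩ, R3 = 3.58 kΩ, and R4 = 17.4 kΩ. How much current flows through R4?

I ≈ 3.03 mA

ΣG = 1/1.87 + 1/40.3 + 1/3.58 + 1/17.4 = 0.8964.
By the current-divider rule, I = I_in · G_k/ΣG = 47.3 × 0.06412 = 3.033 mA.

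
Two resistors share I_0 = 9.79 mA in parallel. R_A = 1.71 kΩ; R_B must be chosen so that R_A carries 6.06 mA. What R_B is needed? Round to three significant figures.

R_B ≈ 2.78 kΩ

Two-branch current divider: I_A = I_0 · R_B/(R_A + R_B).
6.06/9.79 = R_B/(R_A + R_B) → R_B = R_A · (0.6190)/(1 − 0.6190) = 1.71 × 1.625 = 2.778 kΩ.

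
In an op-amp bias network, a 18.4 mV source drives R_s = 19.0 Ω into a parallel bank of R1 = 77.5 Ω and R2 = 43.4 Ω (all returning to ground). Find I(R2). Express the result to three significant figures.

I ≈ 0.252 mA

Equivalent of the parallel group: R_p = 27.82 Ω.
V_A by voltage divider: V_A = 18.4 × 27.82/(19.0 + 27.82) = 10.93 mV.
Branch current I = V_A/R2 = 10.93/43.4 = 0.2519 mA.
(Check via current divider: I_total = 0.3930 mA; share G_k/ΣG = 0.6410 → same result.)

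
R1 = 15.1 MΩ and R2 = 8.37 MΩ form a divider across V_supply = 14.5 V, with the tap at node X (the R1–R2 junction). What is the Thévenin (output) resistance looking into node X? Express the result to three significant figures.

Looking into X with the source shorted: R_th = R1·R2/(R1+R2) = 15.10 × 8.37/23.47 = 5.385 MΩ.

R_th ≈ 5.39 MΩ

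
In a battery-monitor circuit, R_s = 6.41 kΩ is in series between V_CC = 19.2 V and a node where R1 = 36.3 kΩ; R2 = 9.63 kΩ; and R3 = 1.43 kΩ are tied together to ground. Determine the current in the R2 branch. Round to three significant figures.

Equivalent of the parallel group: R_p = 1.204 kΩ.
V_A by voltage divider: V_A = 19.2 × 1.204/(6.41 + 1.204) = 3.036 V.
I(R2) = V_A / R2 = 3.036/9.63 = 0.3152 mA.
(Equivalently: I_total = 2.522 mA, then current-divider fraction G_k/ΣG = 0.1250.)

I ≈ 0.315 mA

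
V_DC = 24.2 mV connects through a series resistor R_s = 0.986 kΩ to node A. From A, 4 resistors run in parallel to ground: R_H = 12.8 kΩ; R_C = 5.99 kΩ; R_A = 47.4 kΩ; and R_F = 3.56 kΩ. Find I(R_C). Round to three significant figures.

I ≈ 2.62 µA

Equivalent of the parallel group: R_p = 1.828 kΩ.
V_A by voltage divider: V_A = 24.2 × 1.828/(0.986 + 1.828) = 15.72 mV.
Branch current I = V_A/R_C = 15.72/5.99 = 2.624 µA.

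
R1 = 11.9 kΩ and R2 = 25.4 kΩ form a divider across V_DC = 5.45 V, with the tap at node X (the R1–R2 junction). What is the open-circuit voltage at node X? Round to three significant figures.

With X open, the divider is unloaded: V_th = 5.45 × 25.4/37.30 = 3.711 V.

V_th ≈ 3.71 V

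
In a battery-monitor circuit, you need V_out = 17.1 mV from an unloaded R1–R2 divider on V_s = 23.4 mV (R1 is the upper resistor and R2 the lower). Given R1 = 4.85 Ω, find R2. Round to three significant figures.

R2 ≈ 13.2 Ω

The divider ratio is R2/(R1+R2) = 17.1/23.4 = 0.7308.
R2 = R1 · 0.7308/(1 − 0.7308) = 13.16 Ω.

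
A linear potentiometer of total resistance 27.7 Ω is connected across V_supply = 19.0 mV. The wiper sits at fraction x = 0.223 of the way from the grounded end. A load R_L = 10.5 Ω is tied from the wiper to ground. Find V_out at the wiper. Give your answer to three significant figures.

V_out ≈ 2.91 mV

Lower segment x·R_p = 6.177 Ω; upper segment (1−x)·R_p = 21.52 Ω.
(x·R_p) ‖ R_L = 3.889 Ω.
V_out = 19.0 × 3.889/(21.52 + 3.889) = 2.908 mV.
(Unloaded: V_out = x·V_supply = 4.24 mV.)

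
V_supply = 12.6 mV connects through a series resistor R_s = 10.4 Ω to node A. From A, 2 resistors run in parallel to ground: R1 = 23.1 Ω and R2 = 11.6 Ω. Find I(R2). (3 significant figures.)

I ≈ 0.463 mA

Combine the parallel branches: R_p = (1/23.1 + 1/11.6)⁻¹ = 7.722 Ω.
Node voltage V_A = V_supply · R_p/(R_s + R_p) = 12.6 × 0.4261 = 5.369 mV.
I(R2) = V_A / R2 = 5.369/11.6 = 0.4629 mA.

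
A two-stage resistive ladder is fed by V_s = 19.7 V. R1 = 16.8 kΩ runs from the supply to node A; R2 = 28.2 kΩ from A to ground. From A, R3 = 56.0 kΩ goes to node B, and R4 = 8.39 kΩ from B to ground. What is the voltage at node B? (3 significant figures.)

V_B ≈ 1.38 V

The second stage (R3 + R4 = 64.39 kΩ) loads node A in parallel with R2.
R2 ‖ (R3+R4) = 19.61 kΩ.
So V_A = 19.7 × 0.5386 = 10.61 V.
Stage 2 is unloaded, so V_B = V_A · R4/(R3+R4) = 10.61 × 8.39/64.39 = 1.383 V.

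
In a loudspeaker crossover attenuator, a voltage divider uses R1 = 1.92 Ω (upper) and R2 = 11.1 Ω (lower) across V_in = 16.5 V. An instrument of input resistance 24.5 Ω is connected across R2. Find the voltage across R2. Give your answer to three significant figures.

V_out ≈ 13.2 V

The load sits in parallel with R2, giving an effective lower resistance R2' = R2·R_L/(R2+R_L) = 7.639 Ω.
Now apply the divider: V_out = 16.5 × 0.7991 = 13.19 V.
(Unloaded it would be 14.1 V; the load pulls it down.)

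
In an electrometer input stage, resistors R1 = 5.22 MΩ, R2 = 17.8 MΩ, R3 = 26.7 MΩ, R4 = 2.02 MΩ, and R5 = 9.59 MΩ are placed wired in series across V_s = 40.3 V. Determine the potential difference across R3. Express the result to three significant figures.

Series total: ΣR = 5.22 + 17.8 + 26.7 + 2.02 + 9.59 = 61.33 MΩ.
By the voltage-divider rule, V = 40.3 × 26.70/61.33 = 17.54 V.

V ≈ 17.5 V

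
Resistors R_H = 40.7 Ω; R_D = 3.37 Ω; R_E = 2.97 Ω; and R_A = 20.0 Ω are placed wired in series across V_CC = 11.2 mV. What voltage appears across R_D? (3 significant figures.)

Series total: ΣR = 40.7 + 3.37 + 2.97 + 20.0 = 67.04 Ω.
Voltage divider: V = V_CC · (3.370 / 67.04) = 11.2 × 0.05027 = 0.5630 mV.

V ≈ 0.563 mV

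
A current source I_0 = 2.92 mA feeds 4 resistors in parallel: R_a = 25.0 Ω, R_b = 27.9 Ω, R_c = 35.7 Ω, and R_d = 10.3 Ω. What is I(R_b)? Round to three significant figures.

ΣG = 1/25.0 + 1/27.9 + 1/35.7 + 1/10.3 = 0.2009.
R_b takes the fraction G_k/ΣG = 0.03584/0.2009 = 0.1784, so I = 2.92 × 0.1784 = 0.5208 mA.

I ≈ 0.521 mA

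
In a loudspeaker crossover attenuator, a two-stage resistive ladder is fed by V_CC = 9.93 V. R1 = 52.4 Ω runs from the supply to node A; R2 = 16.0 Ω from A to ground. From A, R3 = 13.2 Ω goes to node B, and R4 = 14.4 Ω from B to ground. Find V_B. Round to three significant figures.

Node A sees R2 in parallel with the series input of stage 2, R3 + R4 = 27.60 Ω.
R2 ‖ (R3+R4) = 10.13 Ω.
V_A = 9.93 × 10.13/(52.4 + 10.13) = 1.608 V.
Then the unloaded second divider: V_B = V_A × R4/(R3+R4) = 1.608 × 0.5217 = 0.8392 V.

V_B ≈ 0.839 V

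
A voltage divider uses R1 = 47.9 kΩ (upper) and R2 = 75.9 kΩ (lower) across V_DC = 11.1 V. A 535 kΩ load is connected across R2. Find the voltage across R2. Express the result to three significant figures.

The load sits in parallel with R2, giving an effective lower resistance R2' = R2·R_L/(R2+R_L) = 66.47 kΩ.
Voltage divider with the loaded lower leg: V_out = 11.1 × 66.47/(47.9 + 66.47) = 11.1 × 0.5812 = 6.451 V.
(Unloaded it would be 6.81 V; the load pulls it down.)

V_out ≈ 6.45 V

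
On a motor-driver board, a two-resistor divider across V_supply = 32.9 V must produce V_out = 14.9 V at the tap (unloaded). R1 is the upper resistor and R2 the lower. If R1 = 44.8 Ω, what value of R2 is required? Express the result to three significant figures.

Required fraction k = V_out/V_supply = 0.4529.
R2 = R1 · 0.4529/(1 − 0.4529) = 37.08 Ω.

R2 ≈ 37.1 Ω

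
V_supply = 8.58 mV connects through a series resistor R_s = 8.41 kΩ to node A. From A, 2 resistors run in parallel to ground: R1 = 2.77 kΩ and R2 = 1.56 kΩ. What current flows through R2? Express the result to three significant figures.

I ≈ 0.583 µA

Equivalent of the parallel group: R_p = 0.9980 kΩ.
Node voltage V_A = V_supply · R_p/(R_s + R_p) = 8.58 × 0.1061 = 0.9101 mV.
Branch current I = V_A/R2 = 0.9101/1.56 = 0.5834 µA.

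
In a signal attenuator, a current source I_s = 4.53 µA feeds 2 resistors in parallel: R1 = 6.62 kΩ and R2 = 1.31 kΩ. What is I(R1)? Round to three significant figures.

I ≈ 0.748 µA

With just two branches, the current splits inversely with resistance.
I(R1) = 4.53 × 1.31/(6.62 + 1.31) = 4.53 × 0.1652 = 0.7483 µA.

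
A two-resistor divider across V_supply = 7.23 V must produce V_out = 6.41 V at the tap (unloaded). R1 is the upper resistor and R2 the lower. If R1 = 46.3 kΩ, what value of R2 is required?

Required fraction k = V_out/V_supply = 0.8866.
So R2 = R1 · V_out/(V_supply − V_out) = 46.3 × 6.41/(7.23 − 6.41) = 46.3 × 7.817 = 361.9 kΩ.

R2 ≈ 362 kΩ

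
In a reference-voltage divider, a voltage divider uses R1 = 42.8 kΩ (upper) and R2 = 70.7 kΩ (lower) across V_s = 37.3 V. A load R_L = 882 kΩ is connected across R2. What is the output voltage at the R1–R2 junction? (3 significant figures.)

V_out ≈ 22.6 V

The load sits in parallel with R2, giving an effective lower resistance R2' = R2·R_L/(R2+R_L) = 65.45 kΩ.
Then V_out = V_s · R2'/(R1 + R2') = 37.3 × 65.45/108.3 = 22.55 V.
(Unloaded it would be 23.2 V; the load pulls it down.)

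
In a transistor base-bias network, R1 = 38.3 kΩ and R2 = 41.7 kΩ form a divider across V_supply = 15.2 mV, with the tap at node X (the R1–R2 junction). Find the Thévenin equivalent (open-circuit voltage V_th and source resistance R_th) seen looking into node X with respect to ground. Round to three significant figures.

V_th ≈ 7.92 mV, R_th ≈ 20.0 kΩ

With X open, the divider is unloaded: V_th = 15.2 × 41.7/80.00 = 7.923 mV.
Zeroing V_supply shorts the top of R1 to ground, so R_th = R1 ‖ R2 = 19.96 kΩ.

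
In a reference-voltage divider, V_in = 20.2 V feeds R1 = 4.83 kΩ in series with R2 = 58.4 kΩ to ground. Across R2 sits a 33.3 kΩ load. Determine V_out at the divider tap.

V_out ≈ 16.5 V

The load sits in parallel with R2, giving an effective lower resistance R2' = R2·R_L/(R2+R_L) = 21.21 kΩ.
Voltage divider with the loaded lower leg: V_out = 20.2 × 21.21/(4.83 + 21.21) = 20.2 × 0.8145 = 16.45 V.
(Unloaded it would be 18.7 V; the load pulls it down.)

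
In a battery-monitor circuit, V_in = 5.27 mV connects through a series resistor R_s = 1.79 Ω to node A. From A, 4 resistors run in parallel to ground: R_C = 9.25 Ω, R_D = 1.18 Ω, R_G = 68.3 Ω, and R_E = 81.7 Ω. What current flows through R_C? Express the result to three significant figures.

I ≈ 0.207 mA

Combine the parallel branches: R_p = (1/9.25 + 1/1.18 + 1/68.3 + 1/81.7)⁻¹ = 1.018 Ω.
V_A = 5.27 × 1.018/2.808 = 1.910 mV.
Branch current I = V_A/R_C = 1.910/9.25 = 0.2065 mA.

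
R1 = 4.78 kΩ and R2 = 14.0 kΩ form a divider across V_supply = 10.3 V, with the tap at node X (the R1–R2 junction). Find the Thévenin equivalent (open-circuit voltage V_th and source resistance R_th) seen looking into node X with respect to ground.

Open-circuit (no load on X): V_th = V_supply · R2/(R1 + R2) = 10.3 × 14.0/(4.780 + 14.0) = 7.678 V.
Looking into X with the source shorted: R_th = R1·R2/(R1+R2) = 4.780 × 14.0/18.78 = 3.563 kΩ.

V_th ≈ 7.68 V, R_th ≈ 3.56 kΩ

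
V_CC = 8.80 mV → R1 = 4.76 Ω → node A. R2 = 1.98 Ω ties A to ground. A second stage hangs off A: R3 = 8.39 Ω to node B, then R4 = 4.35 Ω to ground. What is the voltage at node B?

V_B ≈ 0.795 mV

Node A sees R2 in parallel with the series input of stage 2, R3 + R4 = 12.74 Ω.
R2 ‖ (R3+R4) = 1.714 Ω.
V_A = 8.80 × 1.714/(4.76 + 1.714) = 2.329 mV.
Then the unloaded second divider: V_B = V_A × R4/(R3+R4) = 2.329 × 0.3414 = 0.7954 mV.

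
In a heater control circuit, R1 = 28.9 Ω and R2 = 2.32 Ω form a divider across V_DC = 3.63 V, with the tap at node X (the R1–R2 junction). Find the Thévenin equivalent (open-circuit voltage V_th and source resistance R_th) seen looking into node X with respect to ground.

V_th ≈ 0.270 V, R_th ≈ 2.15 Ω

With X open, the divider is unloaded: V_th = 3.63 × 2.32/31.22 = 0.2698 V.
Looking into X with the source shorted: R_th = R1·R2/(R1+R2) = 28.90 × 2.32/31.22 = 2.148 Ω.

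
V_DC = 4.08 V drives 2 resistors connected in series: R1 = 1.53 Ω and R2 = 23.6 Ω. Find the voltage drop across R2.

V ≈ 3.83 V

ΣR = 1.53 + 23.6 = 25.13 Ω.
V = V_DC · R/ΣR = 4.08 × 0.9391 = 3.832 V.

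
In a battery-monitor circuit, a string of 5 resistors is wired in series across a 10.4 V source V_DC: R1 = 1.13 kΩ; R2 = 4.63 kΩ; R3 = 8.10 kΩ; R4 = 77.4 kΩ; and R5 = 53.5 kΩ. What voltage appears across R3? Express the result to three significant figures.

ΣR = 1.13 + 4.63 + 8.10 + 77.4 + 53.5 = 144.8 kΩ.
Voltage divider: V = V_DC · (8.100 / 144.8) = 10.4 × 0.05595 = 0.5819 V.

V ≈ 0.582 V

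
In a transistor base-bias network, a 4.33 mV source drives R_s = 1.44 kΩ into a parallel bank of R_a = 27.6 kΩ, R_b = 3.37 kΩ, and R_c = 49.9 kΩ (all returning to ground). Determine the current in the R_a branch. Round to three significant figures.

Parallel bank: R_p = 1/(1/27.6 + 1/3.37 + 1/49.9) = 2.833 kΩ.
Node voltage V_A = V_in · R_p/(R_s + R_p) = 4.33 × 0.6630 = 2.871 mV.
Branch current I = V_A/R_a = 2.871/27.6 = 0.1040 µA.

I ≈ 0.104 µA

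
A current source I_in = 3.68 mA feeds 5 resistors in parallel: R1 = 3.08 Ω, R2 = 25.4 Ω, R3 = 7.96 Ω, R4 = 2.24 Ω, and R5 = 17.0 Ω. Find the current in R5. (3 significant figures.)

I ≈ 0.218 mA

ΣG = 1/3.08 + 1/25.4 + 1/7.96 + 1/2.24 + 1/17.0 = 0.9949.
Current divider: I(R5) = I_in · G_k/ΣG = 3.68 × (0.05882/0.9949) = 3.68 × 0.05912 = 0.2176 mA.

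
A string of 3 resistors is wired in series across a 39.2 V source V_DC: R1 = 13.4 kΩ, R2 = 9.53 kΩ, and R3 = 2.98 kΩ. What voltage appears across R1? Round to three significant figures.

V ≈ 20.3 V

ΣR = 13.4 + 9.53 + 2.98 = 25.91 kΩ.
Voltage divider: V = V_DC · (13.40 / 25.91) = 39.2 × 0.5172 = 20.27 V.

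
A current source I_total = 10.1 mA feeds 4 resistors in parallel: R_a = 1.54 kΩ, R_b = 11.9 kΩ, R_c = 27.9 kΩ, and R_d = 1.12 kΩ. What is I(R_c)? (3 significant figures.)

I ≈ 0.218 mA

Total conductance ΣG = 1/1.54 + 1/11.9 + 1/27.9 + 1/1.12 = 1.662 (units of 1/kΩ).
R_c takes the fraction G_k/ΣG = 0.03584/1.662 = 0.02156, so I = 10.1 × 0.02156 = 0.2178 mA.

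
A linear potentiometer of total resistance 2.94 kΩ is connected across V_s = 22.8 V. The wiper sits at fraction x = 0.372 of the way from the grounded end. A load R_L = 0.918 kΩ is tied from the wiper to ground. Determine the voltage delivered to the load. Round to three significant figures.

Split the track: R_lower = x·R_p = 1.094 kΩ, R_upper = (1−x)·R_p = 1.846 kΩ.
(x·R_p) ‖ R_L = 0.4991 kΩ.
Then V_out = V_s · 0.4991/(1.846 + 0.4991) = 4.852 V.

V_out ≈ 4.85 V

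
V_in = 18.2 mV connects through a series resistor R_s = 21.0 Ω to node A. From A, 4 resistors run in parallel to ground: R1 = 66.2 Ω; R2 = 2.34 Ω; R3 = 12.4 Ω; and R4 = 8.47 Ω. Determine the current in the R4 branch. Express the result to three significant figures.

Combine the parallel branches: R_p = (1/66.2 + 1/2.34 + 1/12.4 + 1/8.47)⁻¹ = 1.560 Ω.
V_A by voltage divider: V_A = 18.2 × 1.560/(21.0 + 1.560) = 1.258 mV.
I(R4) = V_A / R4 = 1.258/8.47 = 0.1486 mA.
(Equivalently: I_total = 0.8067 mA, then current-divider fraction G_k/ΣG = 0.1841.)

I ≈ 0.149 mA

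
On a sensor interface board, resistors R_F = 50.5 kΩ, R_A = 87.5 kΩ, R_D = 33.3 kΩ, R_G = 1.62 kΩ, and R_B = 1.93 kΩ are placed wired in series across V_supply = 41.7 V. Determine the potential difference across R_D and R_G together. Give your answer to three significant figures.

ΣR = 50.5 + 87.5 + 33.3 + 1.62 + 1.93 = 174.8 kΩ.
R_{R_D..R_G} = 33.3 + 1.62 = 34.92 kΩ.
V = V_supply · R/ΣR = 41.7 × 0.1997 = 8.328 V.

V ≈ 8.33 V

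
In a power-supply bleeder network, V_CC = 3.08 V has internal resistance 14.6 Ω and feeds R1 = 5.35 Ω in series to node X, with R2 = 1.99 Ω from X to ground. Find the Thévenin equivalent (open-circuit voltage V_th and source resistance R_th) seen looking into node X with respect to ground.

R1' = 14.6 + 5.35 = 19.95 Ω (source resistance + R1).
With X open, the divider is unloaded: V_th = 3.08 × 1.99/21.94 = 0.2794 V.
With V_CC suppressed (replaced by a short), R_th = R1' ‖ R2 = (19.95 × 1.99)/(19.95 + 1.99) = 1.810 Ω.

V_th ≈ 0.279 V, R_th ≈ 1.81 Ω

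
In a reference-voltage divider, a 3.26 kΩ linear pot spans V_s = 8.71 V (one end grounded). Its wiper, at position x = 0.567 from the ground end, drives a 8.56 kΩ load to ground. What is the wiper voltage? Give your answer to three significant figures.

V_out ≈ 4.52 V

The pot divides into 1.412 kΩ above the wiper and 1.848 kΩ below.
R_L loads the lower segment: effective lower R = 1.520 kΩ.
Then V_out = V_s · 1.520/(1.412 + 1.520) = 4.516 V.
(Unloaded: V_out = x·V_s = 4.94 V.)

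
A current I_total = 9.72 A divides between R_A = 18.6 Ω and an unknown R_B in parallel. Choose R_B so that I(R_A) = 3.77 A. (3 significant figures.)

R_B ≈ 11.8 Ω

Two-branch current divider: I_A = I_total · R_B/(R_A + R_B).
3.77/9.72 = R_B/(R_A + R_B) → R_B = R_A · (0.3879)/(1 − 0.3879) = 18.6 × 0.6336 = 11.79 Ω.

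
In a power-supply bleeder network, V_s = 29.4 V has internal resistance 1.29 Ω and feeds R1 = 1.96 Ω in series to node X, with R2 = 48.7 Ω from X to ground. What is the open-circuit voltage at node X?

V_th ≈ 27.6 V

R1' = 1.29 + 1.96 = 3.250 Ω (source resistance + R1).
With X open, the divider is unloaded: V_th = 29.4 × 48.7/51.95 = 27.56 V.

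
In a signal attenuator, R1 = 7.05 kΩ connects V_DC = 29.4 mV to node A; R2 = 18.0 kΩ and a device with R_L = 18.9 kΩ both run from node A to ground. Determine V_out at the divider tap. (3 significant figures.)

V_out ≈ 16.7 mV

First combine the lower leg with the load: R2 ‖ R_L = 9.220 kΩ.
Then V_out = V_DC · R2'/(R1 + R2') = 29.4 × 9.220/16.27 = 16.66 mV.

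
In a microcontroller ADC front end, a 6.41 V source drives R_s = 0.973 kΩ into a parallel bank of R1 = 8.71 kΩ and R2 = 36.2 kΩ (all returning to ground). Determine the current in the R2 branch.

I ≈ 0.156 mA

Combine the parallel branches: R_p = (1/8.71 + 1/36.2)⁻¹ = 7.021 kΩ.
V_A = 6.41 × 7.021/7.994 = 5.630 V.
I(R2) = V_A / R2 = 5.630/36.2 = 0.1555 mA.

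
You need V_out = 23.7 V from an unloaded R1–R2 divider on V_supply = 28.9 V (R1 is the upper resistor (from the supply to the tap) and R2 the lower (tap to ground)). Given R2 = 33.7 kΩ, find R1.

R1 ≈ 7.39 kΩ

The divider ratio is R2/(R1+R2) = 23.7/28.9 = 0.8201.
R1 = R2·(1/k − 1) = 33.7 × 0.2194 = 7.394 kΩ.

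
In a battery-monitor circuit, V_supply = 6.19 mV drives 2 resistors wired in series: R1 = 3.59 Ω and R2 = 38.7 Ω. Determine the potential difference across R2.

V ≈ 5.66 mV

Series total: ΣR = 3.59 + 38.7 = 42.29 Ω.
V = V_supply · R/ΣR = 6.19 × 0.9151 = 5.665 mV.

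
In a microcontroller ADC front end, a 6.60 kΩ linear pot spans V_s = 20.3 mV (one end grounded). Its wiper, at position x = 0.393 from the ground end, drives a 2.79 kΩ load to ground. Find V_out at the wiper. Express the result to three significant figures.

Lower segment x·R_p = 2.594 kΩ; upper segment (1−x)·R_p = 4.006 kΩ.
(x·R_p) ‖ R_L = 1.344 kΩ.
V_out = 20.3 × 1.344/(4.006 + 1.344) = 5.100 mV.
(Unloaded: V_out = x·V_s = 7.98 mV.)

V_out ≈ 5.10 mV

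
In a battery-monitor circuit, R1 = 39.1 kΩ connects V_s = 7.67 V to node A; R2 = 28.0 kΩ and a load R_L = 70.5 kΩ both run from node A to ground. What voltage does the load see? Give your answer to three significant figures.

V_out ≈ 2.60 V

R2 ‖ R_L = (28.0 × 70.5)/(28.0 + 70.5) = 20.04 kΩ.
Now apply the divider: V_out = 7.67 × 0.3389 = 2.599 V.
(Unloaded it would be 3.20 V; the load pulls it down.)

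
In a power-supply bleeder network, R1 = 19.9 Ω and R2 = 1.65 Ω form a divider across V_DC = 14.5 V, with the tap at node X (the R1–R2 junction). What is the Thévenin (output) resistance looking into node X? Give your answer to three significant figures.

Looking into X with the source shorted: R_th = R1·R2/(R1+R2) = 19.90 × 1.65/21.55 = 1.524 Ω.

R_th ≈ 1.52 Ω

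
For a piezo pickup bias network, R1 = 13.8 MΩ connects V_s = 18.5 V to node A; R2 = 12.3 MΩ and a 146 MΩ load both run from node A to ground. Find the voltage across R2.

V_out ≈ 8.35 V

First combine the lower leg with the load: R2 ‖ R_L = 11.34 MΩ.
Voltage divider with the loaded lower leg: V_out = 18.5 × 11.34/(13.8 + 11.34) = 18.5 × 0.4512 = 8.347 V.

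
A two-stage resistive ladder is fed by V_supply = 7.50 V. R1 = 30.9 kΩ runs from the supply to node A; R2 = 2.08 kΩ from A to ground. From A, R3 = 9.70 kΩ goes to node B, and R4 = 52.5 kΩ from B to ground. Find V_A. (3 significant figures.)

Looking into the second stage from A: R3 + R4 = 62.20 kΩ appears in parallel with R2.
Effective lower resistance at A: R2 ‖ 62.20 = 2.013 kΩ.
So V_A = 7.50 × 0.06115 = 0.4586 V.

V_A ≈ 0.459 V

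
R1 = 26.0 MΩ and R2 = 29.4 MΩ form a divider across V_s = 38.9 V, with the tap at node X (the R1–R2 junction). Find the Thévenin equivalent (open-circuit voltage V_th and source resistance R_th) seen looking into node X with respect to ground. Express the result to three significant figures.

With X open, the divider is unloaded: V_th = 38.9 × 29.4/55.40 = 20.64 V.
Looking into X with the source shorted: R_th = R1·R2/(R1+R2) = 26.00 × 29.4/55.40 = 13.80 MΩ.

V_th ≈ 20.6 V, R_th ≈ 13.8 MΩ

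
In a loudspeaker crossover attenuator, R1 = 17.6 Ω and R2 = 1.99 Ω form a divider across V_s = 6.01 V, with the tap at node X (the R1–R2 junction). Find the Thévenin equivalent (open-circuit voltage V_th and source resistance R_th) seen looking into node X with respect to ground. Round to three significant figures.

V_th ≈ 0.611 V, R_th ≈ 1.79 Ω

Open-circuit (no load on X): V_th = V_s · R2/(R1 + R2) = 6.01 × 1.99/(17.60 + 1.99) = 0.6105 V.
Zeroing V_s shorts the top of R1 to ground, so R_th = R1 ‖ R2 = 1.788 Ω.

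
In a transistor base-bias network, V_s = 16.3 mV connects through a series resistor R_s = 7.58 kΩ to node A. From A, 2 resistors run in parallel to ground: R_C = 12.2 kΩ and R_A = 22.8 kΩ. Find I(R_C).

I ≈ 0.684 µA

Parallel bank: R_p = 1/(1/12.2 + 1/22.8) = 7.947 kΩ.
V_A by voltage divider: V_A = 16.3 × 7.947/(7.58 + 7.947) = 8.343 mV.
I(R_C) = V_A / R_C = 8.343/12.2 = 0.6838 µA.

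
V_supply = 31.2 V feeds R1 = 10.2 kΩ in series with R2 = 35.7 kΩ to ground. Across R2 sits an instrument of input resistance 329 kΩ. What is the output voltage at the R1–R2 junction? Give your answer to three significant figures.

The load sits in parallel with R2, giving an effective lower resistance R2' = R2·R_L/(R2+R_L) = 32.21 kΩ.
Then V_out = V_supply · R2'/(R1 + R2') = 31.2 × 32.21/42.41 = 23.70 V.
(Unloaded it would be 24.3 V; the load pulls it down.)

V_out ≈ 23.7 V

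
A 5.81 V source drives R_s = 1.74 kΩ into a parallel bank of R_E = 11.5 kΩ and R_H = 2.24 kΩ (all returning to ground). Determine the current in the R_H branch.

I ≈ 1.35 mA

Combine the parallel branches: R_p = (1/11.5 + 1/2.24)⁻¹ = 1.875 kΩ.
V_A by voltage divider: V_A = 5.81 × 1.875/(1.74 + 1.875) = 3.013 V.
I(R_H) = V_A / R_H = 3.013/2.24 = 1.345 mA.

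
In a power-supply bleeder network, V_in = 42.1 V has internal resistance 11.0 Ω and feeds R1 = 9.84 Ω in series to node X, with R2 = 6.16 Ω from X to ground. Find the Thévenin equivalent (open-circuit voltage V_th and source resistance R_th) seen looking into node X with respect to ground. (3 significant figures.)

R1' = 11.0 + 9.84 = 20.84 Ω (source resistance + R1).
V_th is the unloaded tap voltage: V_in · R2/(R1'+R2) = 42.1 × 0.2281 = 9.605 V.
With V_in suppressed (replaced by a short), R_th = R1' ‖ R2 = (20.84 × 6.16)/(20.84 + 6.16) = 4.755 Ω.

V_th ≈ 9.61 V, R_th ≈ 4.75 Ω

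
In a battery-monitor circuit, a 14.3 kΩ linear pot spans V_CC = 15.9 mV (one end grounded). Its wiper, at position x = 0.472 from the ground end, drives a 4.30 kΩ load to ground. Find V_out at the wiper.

V_out ≈ 4.10 mV

Split the track: R_lower = x·R_p = 6.750 kΩ, R_upper = (1−x)·R_p = 7.550 kΩ.
Lower segment in parallel with the load: 6.750 ‖ 4.30 = 2.627 kΩ.
V_out = 15.9 × 2.627/(7.550 + 2.627) = 4.104 mV.
(Unloaded: V_out = x·V_CC = 7.50 mV.)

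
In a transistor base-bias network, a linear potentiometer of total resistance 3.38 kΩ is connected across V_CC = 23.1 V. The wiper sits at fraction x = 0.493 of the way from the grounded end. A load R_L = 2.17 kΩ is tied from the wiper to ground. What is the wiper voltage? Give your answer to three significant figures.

V_out ≈ 8.20 V

Split the track: R_lower = x·R_p = 1.666 kΩ, R_upper = (1−x)·R_p = 1.714 kΩ.
R_L loads the lower segment: effective lower R = 0.9426 kΩ.
Then V_out = V_CC · 0.9426/(1.714 + 0.9426) = 8.197 V.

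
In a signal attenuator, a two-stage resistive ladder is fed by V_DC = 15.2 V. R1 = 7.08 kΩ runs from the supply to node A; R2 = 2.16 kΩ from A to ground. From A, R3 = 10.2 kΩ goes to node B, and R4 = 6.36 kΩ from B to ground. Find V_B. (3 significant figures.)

Looking into the second stage from A: R3 + R4 = 16.56 kΩ appears in parallel with R2.
R2 ‖ (R3+R4) = 1.911 kΩ.
So V_A = 15.2 × 0.2125 = 3.230 V.
Then the unloaded second divider: V_B = V_A × R4/(R3+R4) = 3.230 × 0.3841 = 1.241 V.

V_B ≈ 1.24 V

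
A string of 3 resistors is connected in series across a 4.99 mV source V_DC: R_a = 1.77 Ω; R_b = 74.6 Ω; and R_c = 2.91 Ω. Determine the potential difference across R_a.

Total series resistance ΣR = 1.77 + 74.6 + 2.91 = 79.28 Ω.
By the voltage-divider rule, V = 4.99 × 1.770/79.28 = 0.1114 mV.

V ≈ 0.111 mV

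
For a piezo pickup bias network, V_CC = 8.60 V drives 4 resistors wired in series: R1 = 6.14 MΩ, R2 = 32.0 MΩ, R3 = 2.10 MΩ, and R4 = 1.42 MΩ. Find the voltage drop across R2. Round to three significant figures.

Total series resistance ΣR = 6.14 + 32.0 + 2.10 + 1.42 = 41.66 MΩ.
V = V_CC · R/ΣR = 8.60 × 0.7681 = 6.606 V.

V ≈ 6.61 V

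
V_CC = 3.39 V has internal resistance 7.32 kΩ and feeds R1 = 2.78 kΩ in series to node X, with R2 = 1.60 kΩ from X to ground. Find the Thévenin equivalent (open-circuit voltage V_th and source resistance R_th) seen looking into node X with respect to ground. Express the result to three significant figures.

R1' = 7.32 + 2.78 = 10.10 kΩ (source resistance + R1).
With X open, the divider is unloaded: V_th = 3.39 × 1.60/11.70 = 0.4636 V.
With V_CC suppressed (replaced by a short), R_th = R1' ‖ R2 = (10.10 × 1.60)/(10.10 + 1.60) = 1.381 kΩ.

V_th ≈ 0.464 V, R_th ≈ 1.38 kΩ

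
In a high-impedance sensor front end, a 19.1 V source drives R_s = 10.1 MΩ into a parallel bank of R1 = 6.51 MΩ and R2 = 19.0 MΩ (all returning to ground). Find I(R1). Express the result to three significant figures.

Equivalent of the parallel group: R_p = 4.849 MΩ.
V_A by voltage divider: V_A = 19.1 × 4.849/(10.1 + 4.849) = 6.195 V.
Branch current I = V_A/R1 = 6.195/6.51 = 0.9516 µA.

I ≈ 0.952 µA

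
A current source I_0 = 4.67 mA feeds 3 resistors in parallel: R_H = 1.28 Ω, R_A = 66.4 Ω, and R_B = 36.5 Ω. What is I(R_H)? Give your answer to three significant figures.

I ≈ 4.43 mA

ΣG = 1/1.28 + 1/66.4 + 1/36.5 = 0.8237.
R_H takes the fraction G_k/ΣG = 0.7812/0.8237 = 0.9485, so I = 4.67 × 0.9485 = 4.429 mA.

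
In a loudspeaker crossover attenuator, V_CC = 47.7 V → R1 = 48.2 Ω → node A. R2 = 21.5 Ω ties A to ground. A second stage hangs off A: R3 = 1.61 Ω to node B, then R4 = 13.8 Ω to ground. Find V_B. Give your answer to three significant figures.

V_B ≈ 6.71 V

Looking into the second stage from A: R3 + R4 = 15.41 Ω appears in parallel with R2.
Effective lower resistance at A: R2 ‖ 15.41 = 8.976 Ω.
First divider: V_A = V_CC · 8.976/(48.2 + 8.976) = 7.489 V.
V_B = V_A × 0.8955 = 6.706 V.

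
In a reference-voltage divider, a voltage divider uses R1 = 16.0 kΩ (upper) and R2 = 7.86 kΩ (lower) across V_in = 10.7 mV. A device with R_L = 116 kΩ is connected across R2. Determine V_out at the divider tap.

First combine the lower leg with the load: R2 ‖ R_L = 7.361 kΩ.
Voltage divider with the loaded lower leg: V_out = 10.7 × 7.361/(16.0 + 7.361) = 10.7 × 0.3151 = 3.372 mV.
(Unloaded it would be 3.52 mV; the load pulls it down.)

V_out ≈ 3.37 mV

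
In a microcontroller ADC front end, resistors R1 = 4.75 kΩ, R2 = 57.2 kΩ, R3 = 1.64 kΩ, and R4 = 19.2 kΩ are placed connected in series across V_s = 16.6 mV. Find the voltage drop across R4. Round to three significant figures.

V ≈ 3.85 mV

ΣR = 4.75 + 57.2 + 1.64 + 19.2 = 82.79 kΩ.
V = V_s · R/ΣR = 16.6 × 0.2319 = 3.850 mV.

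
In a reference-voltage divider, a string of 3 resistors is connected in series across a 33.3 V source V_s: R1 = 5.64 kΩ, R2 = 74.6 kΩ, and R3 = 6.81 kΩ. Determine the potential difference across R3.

Total series resistance ΣR = 5.64 + 74.6 + 6.81 = 87.05 kΩ.
By the voltage-divider rule, V = 33.3 × 6.810/87.05 = 2.605 V.

V ≈ 2.61 V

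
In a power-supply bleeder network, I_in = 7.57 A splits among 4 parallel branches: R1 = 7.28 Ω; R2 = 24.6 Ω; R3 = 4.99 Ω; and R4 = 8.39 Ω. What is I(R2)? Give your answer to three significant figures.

I ≈ 0.618 A

ΣG = 1/7.28 + 1/24.6 + 1/4.99 + 1/8.39 = 0.4976.
R2 takes the fraction G_k/ΣG = 0.04065/0.4976 = 0.08169, so I = 7.57 × 0.08169 = 0.6184 A.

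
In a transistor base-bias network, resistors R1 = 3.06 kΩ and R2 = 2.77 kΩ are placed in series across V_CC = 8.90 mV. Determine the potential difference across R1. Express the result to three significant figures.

Total series resistance ΣR = 3.06 + 2.77 = 5.830 kΩ.
Voltage divider: V = V_CC · (3.060 / 5.830) = 8.90 × 0.5249 = 4.671 mV.

V ≈ 4.67 mV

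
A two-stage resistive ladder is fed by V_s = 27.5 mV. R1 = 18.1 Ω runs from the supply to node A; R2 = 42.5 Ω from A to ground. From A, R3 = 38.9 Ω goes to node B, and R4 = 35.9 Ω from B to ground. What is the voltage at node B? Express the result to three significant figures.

Node A sees R2 in parallel with the series input of stage 2, R3 + R4 = 74.80 Ω.
Effective lower resistance at A: R2 ‖ 74.80 = 27.10 Ω.
V_A = 27.5 × 27.10/(18.1 + 27.10) = 16.49 mV.
V_B = V_A × 0.4799 = 7.913 mV.

V_B ≈ 7.91 mV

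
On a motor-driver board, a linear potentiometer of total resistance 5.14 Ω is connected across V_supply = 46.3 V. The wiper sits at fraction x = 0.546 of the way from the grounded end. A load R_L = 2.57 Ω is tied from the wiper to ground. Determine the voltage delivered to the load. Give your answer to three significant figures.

The pot divides into 2.334 Ω above the wiper and 2.806 Ω below.
(x·R_p) ‖ R_L = 1.342 Ω.
Then V_out = V_supply · 1.342/(2.334 + 1.342) = 16.90 V.

V_out ≈ 16.9 V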